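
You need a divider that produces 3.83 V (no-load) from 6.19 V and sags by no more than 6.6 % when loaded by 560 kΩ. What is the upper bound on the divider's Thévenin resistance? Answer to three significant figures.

R_th ≤ 39.6 kΩ

Loading drop = R_th/(R_th + R_L) ≤ 0.0660, so R_th ≤ R_L · ε/(1−ε) = 560 kΩ × 0.0660/0.9340 = 39.6 kΩ.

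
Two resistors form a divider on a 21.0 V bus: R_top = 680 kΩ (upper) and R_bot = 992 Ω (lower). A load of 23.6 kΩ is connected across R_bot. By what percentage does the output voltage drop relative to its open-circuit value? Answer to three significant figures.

4.03 %

The divider's output (Thévenin) resistance is R_top‖R_bot = 990.6 Ω.
Fractional drop under load = R_th/(R_th + R_L) = 990.6 / (990.6 + 23600) = 0.04028.
So the output falls by 4.03 %.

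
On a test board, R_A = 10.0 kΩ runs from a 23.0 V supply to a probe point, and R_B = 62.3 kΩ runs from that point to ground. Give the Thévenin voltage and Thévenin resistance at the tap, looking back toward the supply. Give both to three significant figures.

V_th is the open-circuit tap voltage: 23.0 × 62.3/(10.0 + 62.3) = 19.8 V.
With the supply zeroed, R_A and R_B appear in parallel from the tap: R_th = R_A‖R_B = (10.0 × 62.3)/72.30 = 8.62 kΩ.

V_th = 19.8 V, R_th = 8.62 kΩ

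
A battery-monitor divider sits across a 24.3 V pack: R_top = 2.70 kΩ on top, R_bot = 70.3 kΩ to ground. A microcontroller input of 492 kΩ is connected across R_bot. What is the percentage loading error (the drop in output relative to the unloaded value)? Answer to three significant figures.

The divider's output (Thévenin) resistance is R_top‖R_bot = 2.600 kΩ.
Fractional drop under load = R_th/(R_th + R_L) = 2.600 / (2.600 + 492) = 0.005257.
So the output falls by 0.526 %.

0.526 %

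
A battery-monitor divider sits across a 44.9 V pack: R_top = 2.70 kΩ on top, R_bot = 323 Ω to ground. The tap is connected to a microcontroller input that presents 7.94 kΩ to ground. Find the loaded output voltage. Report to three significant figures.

V_out ≈ 4.63 V

The load sits in parallel with R_bot: R_bot‖R_L = (323 × 7940) / (323 + 7940) = 310.4 Ω.
V_out = 44.9 × 310.4 / (2700 + 310.4) = 44.9 × 310.4/3010 = 4.63 V.
(Unloaded it would have been 4.80 V.)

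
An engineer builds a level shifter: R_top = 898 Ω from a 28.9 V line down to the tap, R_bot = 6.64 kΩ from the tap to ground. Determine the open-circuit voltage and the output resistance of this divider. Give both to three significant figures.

V_th = 25.5 V, R_th = 791 Ω

V_th is the open-circuit tap voltage: 28.9 × 6640/(898 + 6640) = 25.5 V.
With the supply zeroed, R_top and R_bot appear in parallel from the tap: R_th = R_top‖R_bot = (898 × 6640)/7538 = 791 Ω.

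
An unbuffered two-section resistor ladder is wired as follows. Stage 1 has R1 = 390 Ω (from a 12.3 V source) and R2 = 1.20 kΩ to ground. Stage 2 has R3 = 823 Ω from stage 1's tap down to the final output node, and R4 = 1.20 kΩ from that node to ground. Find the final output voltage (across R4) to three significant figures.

Stage 2 presents R3+R4 = 2023 Ω as a load on stage 1's tap.
Stage 1's lower leg becomes R2‖(R3+R4) = 753.2 Ω, so V_mid = 12.3 × 753.2/1143 = 8.104 V.
Stage 2 is itself unloaded: V_out = V_mid × R4/(R3+R4) = 8.104 × 1200/2023 = 4.81 V.

V_out ≈ 4.81 V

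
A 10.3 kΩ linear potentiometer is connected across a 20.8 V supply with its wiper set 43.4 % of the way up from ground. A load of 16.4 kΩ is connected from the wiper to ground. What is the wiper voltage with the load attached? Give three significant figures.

The wiper splits the pot into (1−α)R = 5.830 kΩ above and αR = 4.470 kΩ below.
Lower section ‖ load = 3.513 kΩ.
V_wiper = 20.8 × 3.513/(5.830 + 3.513) = 7.82 V.

V ≈ 7.82 V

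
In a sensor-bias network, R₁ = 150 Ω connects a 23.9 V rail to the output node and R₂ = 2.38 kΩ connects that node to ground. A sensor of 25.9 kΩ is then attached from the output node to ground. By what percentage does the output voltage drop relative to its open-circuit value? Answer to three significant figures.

The divider's output (Thévenin) resistance is R₁‖R₂ = 141.1 Ω.
Fractional drop under load = R_th/(R_th + R_L) = 141.1 / (141.1 + 25900) = 0.005419.
So the output falls by 0.542 %.

0.542 %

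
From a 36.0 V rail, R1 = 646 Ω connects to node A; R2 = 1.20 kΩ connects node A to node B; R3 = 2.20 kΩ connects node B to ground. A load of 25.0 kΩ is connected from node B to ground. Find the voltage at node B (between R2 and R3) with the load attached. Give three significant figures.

V ≈ 18.8 V

At node B, R3 is in parallel with the load: R3‖R_L = 2022 Ω.
Below node A the resistance is R2 + (R3‖R_L) = 3222 Ω, so V_A = 36.0 × 3222/3868 = 29.99 V.
Then V_B = V_A × (R3‖R_L)/(R2 + R3‖R_L) = 29.99 × 2022/3222 = 18.8 V.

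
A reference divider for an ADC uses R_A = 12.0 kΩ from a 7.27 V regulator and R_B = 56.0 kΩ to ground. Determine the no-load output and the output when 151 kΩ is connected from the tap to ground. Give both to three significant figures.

Open-circuit: V = 7.27 × 56.0/(12.0 + 56.0) = 5.99 V.
With the load, R_B becomes R_B‖R_L = 40.85 kΩ, so V = 7.27 × 40.85/52.85 = 5.62 V.

Unloaded: 5.99 V; loaded: 5.62 V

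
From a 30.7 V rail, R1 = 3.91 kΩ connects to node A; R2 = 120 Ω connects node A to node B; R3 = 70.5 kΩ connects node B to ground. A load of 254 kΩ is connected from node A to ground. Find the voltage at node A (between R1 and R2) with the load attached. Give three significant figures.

V ≈ 28.7 V

Below node A the series string R2+R3 = 70620 Ω sits in parallel with the 254000 Ω load: 55260 Ω.
V_A = 30.7 × 55260/(3910 + 55260) = 28.7 V.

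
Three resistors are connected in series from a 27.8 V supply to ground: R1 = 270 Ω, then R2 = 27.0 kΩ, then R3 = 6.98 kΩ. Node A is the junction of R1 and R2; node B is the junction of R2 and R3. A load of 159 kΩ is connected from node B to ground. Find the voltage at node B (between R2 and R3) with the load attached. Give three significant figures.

At node B, R3 is in parallel with the load: R3‖R_L = 6686 Ω.
Below node A the resistance is R2 + (R3‖R_L) = 33690 Ω, so V_A = 27.8 × 33690/33960 = 27.58 V.
Then V_B = V_A × (R3‖R_L)/(R2 + R3‖R_L) = 27.58 × 6686/33690 = 5.47 V.

V ≈ 5.47 V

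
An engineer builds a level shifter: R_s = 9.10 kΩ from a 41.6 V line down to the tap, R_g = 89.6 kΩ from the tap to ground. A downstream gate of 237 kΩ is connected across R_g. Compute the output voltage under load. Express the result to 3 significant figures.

V_out ≈ 36.5 V

The load sits in parallel with R_g: R_g‖R_L = (89.6 × 237) / (89.6 + 237) = 65.02 kΩ.
V_out = 41.6 × 65.02 / (9.10 + 65.02) = 41.6 × 65.02/74.12 = 36.5 V.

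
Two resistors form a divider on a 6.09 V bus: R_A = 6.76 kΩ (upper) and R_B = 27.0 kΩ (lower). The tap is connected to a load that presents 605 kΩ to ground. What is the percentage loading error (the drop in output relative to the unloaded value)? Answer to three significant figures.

The divider's output (Thévenin) resistance is R_A‖R_B = 5.406 kΩ.
Fractional drop under load = R_th/(R_th + R_L) = 5.406 / (5.406 + 605) = 0.008857.
So the output falls by 0.886 %.

0.886 %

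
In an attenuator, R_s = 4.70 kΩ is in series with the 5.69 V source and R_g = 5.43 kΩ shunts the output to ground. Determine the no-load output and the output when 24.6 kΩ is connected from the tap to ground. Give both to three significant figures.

Unloaded: 3.05 V; loaded: 2.77 V

Open-circuit: V = 5.69 × 5.43/(4.70 + 5.43) = 3.05 V.
With the load, R_g becomes R_g‖R_L = 4.448 kΩ, so V = 5.69 × 4.448/9.148 = 2.77 V.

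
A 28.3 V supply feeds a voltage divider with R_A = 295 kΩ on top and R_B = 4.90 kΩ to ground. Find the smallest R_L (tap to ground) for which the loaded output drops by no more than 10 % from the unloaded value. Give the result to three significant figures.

Output resistance R_th = R_A‖R_B = (295 × 4.90)/299.9 = 4.820 kΩ.
The fractional drop is R_th/(R_th + R_L); requiring this ≤ 0.100 gives R_L ≥ R_th(1/0.100 − 1) = 4.820 × 9.000 = 43.4 kΩ.

R_L(min) ≈ 43.4 kΩ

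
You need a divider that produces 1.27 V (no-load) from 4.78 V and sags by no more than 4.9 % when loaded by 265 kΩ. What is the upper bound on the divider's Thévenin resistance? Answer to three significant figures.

R_th ≤ 13.7 kΩ

Loading drop = R_th/(R_th + R_L) ≤ 0.0490, so R_th ≤ R_L · ε/(1−ε) = 265 kΩ × 0.0490/0.9510 = 13.7 kΩ.
(Any R1, R2 with R2/(R1+R2) = 0.266 and R1‖R2 ≤ 13.7 kΩ will meet the spec.)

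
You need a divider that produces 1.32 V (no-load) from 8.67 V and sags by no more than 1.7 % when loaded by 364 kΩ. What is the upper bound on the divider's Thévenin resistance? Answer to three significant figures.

Loading drop = R_th/(R_th + R_L) ≤ 0.0170, so R_th ≤ R_L · ε/(1−ε) = 364 kΩ × 0.0170/0.9830 = 6.30 kΩ.

R_th ≤ 6.30 kΩ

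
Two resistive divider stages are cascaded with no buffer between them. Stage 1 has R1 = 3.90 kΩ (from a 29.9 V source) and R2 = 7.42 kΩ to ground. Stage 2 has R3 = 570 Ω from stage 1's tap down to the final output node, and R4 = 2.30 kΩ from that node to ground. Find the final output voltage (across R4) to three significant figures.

V_out ≈ 8.31 V

Stage 2 presents R3+R4 = 2870 Ω as a load on stage 1's tap.
Stage 1's lower leg becomes R2‖(R3+R4) = 2070 Ω, so V_mid = 29.9 × 2070/5970 = 10.37 V.
Stage 2 is itself unloaded: V_out = V_mid × R4/(R3+R4) = 10.37 × 2300/2870 = 8.31 V.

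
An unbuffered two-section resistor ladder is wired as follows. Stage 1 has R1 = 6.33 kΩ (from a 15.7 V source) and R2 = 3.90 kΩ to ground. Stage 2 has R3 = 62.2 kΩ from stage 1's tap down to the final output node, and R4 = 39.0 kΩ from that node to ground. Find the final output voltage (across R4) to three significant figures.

Stage 2 presents R3+R4 = 101.2 kΩ as a load on stage 1's tap.
Stage 1's lower leg becomes R2‖(R3+R4) = 3.755 kΩ, so V_mid = 15.7 × 3.755/10.09 = 5.846 V.
Stage 2 is itself unloaded: V_out = V_mid × R4/(R3+R4) = 5.846 × 39.0/101.2 = 2.25 V.

V_out ≈ 2.25 V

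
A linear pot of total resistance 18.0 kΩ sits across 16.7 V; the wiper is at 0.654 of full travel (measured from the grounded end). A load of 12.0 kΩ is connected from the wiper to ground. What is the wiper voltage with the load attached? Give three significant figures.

The wiper splits the pot into (1−α)R = 6.228 kΩ above and αR = 11.77 kΩ below.
Lower section ‖ load = 5.942 kΩ.
V_wiper = 16.7 × 5.942/(6.228 + 5.942) = 8.15 V.

V ≈ 8.15 V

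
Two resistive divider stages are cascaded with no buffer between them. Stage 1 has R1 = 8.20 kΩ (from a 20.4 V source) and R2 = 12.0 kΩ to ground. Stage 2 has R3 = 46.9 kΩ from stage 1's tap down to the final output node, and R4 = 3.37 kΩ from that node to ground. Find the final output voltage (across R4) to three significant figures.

Stage 2 presents R3+R4 = 50.27 kΩ as a load on stage 1's tap.
Stage 1's lower leg becomes R2‖(R3+R4) = 9.687 kΩ, so V_mid = 20.4 × 9.687/17.89 = 11.05 V.
Stage 2 is itself unloaded: V_out = V_mid × R4/(R3+R4) = 11.05 × 3.37/50.27 = 0.741 V.

V_out ≈ 0.741 V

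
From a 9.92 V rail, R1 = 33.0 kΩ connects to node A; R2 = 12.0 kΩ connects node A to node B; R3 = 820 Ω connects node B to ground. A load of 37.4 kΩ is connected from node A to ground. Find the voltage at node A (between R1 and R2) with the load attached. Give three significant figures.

V ≈ 2.23 V

Below node A the series string R2+R3 = 12820 Ω sits in parallel with the 37400 Ω load: 9547 Ω.
V_A = 9.92 × 9547/(33000 + 9547) = 2.23 V.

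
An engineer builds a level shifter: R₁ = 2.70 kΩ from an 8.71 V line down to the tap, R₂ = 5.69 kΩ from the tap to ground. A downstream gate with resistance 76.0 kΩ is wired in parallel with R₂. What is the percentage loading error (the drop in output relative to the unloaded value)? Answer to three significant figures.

The divider's output (Thévenin) resistance is R₁‖R₂ = 1.831 kΩ.
Fractional drop under load = R_th/(R_th + R_L) = 1.831 / (1.831 + 76.0) = 0.02353.
So the output falls by 2.35 %.

2.35 %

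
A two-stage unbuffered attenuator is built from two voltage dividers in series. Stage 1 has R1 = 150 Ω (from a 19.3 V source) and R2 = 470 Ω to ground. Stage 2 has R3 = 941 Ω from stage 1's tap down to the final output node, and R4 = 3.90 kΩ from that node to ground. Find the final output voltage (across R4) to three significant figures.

Stage 2 presents R3+R4 = 4841 Ω as a load on stage 1's tap.
Stage 1's lower leg becomes R2‖(R3+R4) = 428.4 Ω, so V_mid = 19.3 × 428.4/578.4 = 14.29 V.
Stage 2 is itself unloaded: V_out = V_mid × R4/(R3+R4) = 14.29 × 3900/4841 = 11.5 V.

V_out ≈ 11.5 V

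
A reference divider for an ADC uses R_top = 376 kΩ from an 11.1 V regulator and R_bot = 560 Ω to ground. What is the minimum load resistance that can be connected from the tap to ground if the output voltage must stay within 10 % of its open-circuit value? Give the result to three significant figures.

Output resistance R_th = R_top‖R_bot = (376000 × 560)/376600 = 559.2 Ω.
The fractional drop is R_th/(R_th + R_L); requiring this ≤ 0.100 gives R_L ≥ R_th(1/0.100 − 1) = 559.2 × 9.000 = 5.03 kΩ.

R_L(min) ≈ 5.03 kΩ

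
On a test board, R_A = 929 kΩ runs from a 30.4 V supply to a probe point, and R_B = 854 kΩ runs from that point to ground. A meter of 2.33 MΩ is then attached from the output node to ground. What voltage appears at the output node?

V_out ≈ 12.2 V

The load sits in parallel with R_B: R_B‖R_L = (854 × 2330) / (854 + 2330) = 624.9 kΩ.
V_out = 30.4 × 624.9 / (929 + 624.9) = 30.4 × 624.9/1554 = 12.2 V.
(Unloaded it would have been 14.6 V.)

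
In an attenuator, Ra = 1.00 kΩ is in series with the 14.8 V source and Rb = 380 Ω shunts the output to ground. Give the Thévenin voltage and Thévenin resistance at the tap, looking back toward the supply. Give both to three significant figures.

V_th is the open-circuit tap voltage: 14.8 × 380/(1000 + 380) = 4.08 V.
With the supply zeroed, Ra and Rb appear in parallel from the tap: R_th = Ra‖Rb = (1000 × 380)/1380 = 275 Ω.

V_th = 4.08 V, R_th = 275 Ω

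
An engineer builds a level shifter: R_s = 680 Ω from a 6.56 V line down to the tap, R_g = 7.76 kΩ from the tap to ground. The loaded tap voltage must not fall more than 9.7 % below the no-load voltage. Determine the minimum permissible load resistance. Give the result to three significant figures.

R_L(min) ≈ 5.82 kΩ

Output resistance R_th = R_s‖R_g = (680 × 7760)/8440 = 625.2 Ω.
The fractional drop is R_th/(R_th + R_L); requiring this ≤ 0.0970 gives R_L ≥ R_th(1/0.0970 − 1) = 625.2 × 9.309 = 5.82 kΩ.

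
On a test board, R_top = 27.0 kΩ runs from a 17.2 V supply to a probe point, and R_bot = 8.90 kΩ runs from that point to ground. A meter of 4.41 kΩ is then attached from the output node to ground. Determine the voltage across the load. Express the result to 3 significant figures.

V_out ≈ 1.69 V

The load sits in parallel with R_bot: R_bot‖R_L = (8.90 × 4.41) / (8.90 + 4.41) = 2.949 kΩ.
V_out = 17.2 × 2.949 / (27.0 + 2.949) = 17.2 × 2.949/29.95 = 1.69 V.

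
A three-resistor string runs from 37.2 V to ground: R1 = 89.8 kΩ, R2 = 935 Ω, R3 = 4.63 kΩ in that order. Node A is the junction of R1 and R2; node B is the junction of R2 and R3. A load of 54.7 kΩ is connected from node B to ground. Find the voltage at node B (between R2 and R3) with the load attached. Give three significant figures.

At node B, R3 is in parallel with the load: R3‖R_L = 4269 Ω.
Below node A the resistance is R2 + (R3‖R_L) = 5204 Ω, so V_A = 37.2 × 5204/95000 = 2.038 V.
Then V_B = V_A × (R3‖R_L)/(R2 + R3‖R_L) = 2.038 × 4269/5204 = 1.67 V.

V ≈ 1.67 V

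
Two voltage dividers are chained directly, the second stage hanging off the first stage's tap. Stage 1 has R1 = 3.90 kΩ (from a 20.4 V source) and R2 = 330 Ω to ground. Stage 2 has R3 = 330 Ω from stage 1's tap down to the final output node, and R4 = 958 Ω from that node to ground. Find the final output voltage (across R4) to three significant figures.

Stage 2 presents R3+R4 = 1288 Ω as a load on stage 1's tap.
Stage 1's lower leg becomes R2‖(R3+R4) = 262.7 Ω, so V_mid = 20.4 × 262.7/4163 = 1.287 V.
Stage 2 is itself unloaded: V_out = V_mid × R4/(R3+R4) = 1.287 × 958/1288 = 0.958 V.

V_out ≈ 0.958 V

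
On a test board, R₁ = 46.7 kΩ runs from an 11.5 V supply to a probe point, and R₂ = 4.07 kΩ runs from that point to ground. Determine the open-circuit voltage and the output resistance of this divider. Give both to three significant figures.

V_th = 0.922 V, R_th = 3.74 kΩ

V_th is the open-circuit tap voltage: 11.5 × 4.07/(46.7 + 4.07) = 0.922 V.
With the supply zeroed, R₁ and R₂ appear in parallel from the tap: R_th = R₁‖R₂ = (46.7 × 4.07)/50.77 = 3.74 kΩ.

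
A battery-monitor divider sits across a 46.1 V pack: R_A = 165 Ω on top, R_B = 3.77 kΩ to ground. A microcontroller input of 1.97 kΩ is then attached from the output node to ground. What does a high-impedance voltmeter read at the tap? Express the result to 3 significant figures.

V_out ≈ 40.9 V

The load sits in parallel with R_B: R_B‖R_L = (3770 × 1970) / (3770 + 1970) = 1294 Ω.
V_out = 46.1 × 1294 / (165 + 1294) = 46.1 × 1294/1459 = 40.9 V.
(Unloaded it would have been 44.2 V.)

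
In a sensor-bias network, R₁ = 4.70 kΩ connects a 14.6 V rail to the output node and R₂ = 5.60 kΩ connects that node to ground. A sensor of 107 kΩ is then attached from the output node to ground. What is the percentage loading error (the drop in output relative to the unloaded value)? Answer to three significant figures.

The divider's output (Thévenin) resistance is R₁‖R₂ = 2.555 kΩ.
Fractional drop under load = R_th/(R_th + R_L) = 2.555 / (2.555 + 107) = 0.02332.
So the output falls by 2.33 %.

2.33 %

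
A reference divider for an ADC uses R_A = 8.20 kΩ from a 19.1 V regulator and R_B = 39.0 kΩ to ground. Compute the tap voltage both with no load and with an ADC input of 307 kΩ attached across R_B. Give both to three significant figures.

Unloaded: 15.8 V; loaded: 15.4 V

Open-circuit: V = 19.1 × 39.0/(8.20 + 39.0) = 15.8 V.
With the load, R_B becomes R_B‖R_L = 34.60 kΩ, so V = 19.1 × 34.60/42.80 = 15.4 V.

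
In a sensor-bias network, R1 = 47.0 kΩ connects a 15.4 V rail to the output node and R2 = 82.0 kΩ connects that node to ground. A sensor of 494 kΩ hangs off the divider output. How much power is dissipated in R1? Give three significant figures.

Total resistance from the source is R1 + (R2‖R_L) = 117.3 kΩ, so I = 15.4/117.3 kΩ = 0.1313 mA.
P = I²·R1 = (0.1313 mA)² × 47.0 kΩ = 0.810 mW.

P ≈ 0.810 mW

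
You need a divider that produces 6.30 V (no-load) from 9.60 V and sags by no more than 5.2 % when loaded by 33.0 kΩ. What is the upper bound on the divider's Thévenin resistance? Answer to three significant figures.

Loading drop = R_th/(R_th + R_L) ≤ 0.0520, so R_th ≤ R_L · ε/(1−ε) = 33.0 kΩ × 0.0520/0.9480 = 1.81 kΩ.
(Any R1, R2 with R2/(R1+R2) = 0.656 and R1‖R2 ≤ 1.81 kΩ will meet the spec.)

R_th ≤ 1.81 kΩ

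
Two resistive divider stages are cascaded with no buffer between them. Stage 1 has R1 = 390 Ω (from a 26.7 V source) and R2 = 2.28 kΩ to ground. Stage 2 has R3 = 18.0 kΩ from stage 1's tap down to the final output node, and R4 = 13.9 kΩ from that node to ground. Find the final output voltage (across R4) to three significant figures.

Stage 2 presents R3+R4 = 31900 Ω as a load on stage 1's tap.
Stage 1's lower leg becomes R2‖(R3+R4) = 2128 Ω, so V_mid = 26.7 × 2128/2518 = 22.56 V.
Stage 2 is itself unloaded: V_out = V_mid × R4/(R3+R4) = 22.56 × 13900/31900 = 9.83 V.

V_out ≈ 9.83 V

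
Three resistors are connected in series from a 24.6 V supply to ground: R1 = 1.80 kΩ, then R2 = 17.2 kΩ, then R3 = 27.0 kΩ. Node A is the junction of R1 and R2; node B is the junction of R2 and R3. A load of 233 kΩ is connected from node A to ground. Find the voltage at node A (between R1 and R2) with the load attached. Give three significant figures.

V ≈ 23.5 V

Below node A the series string R2+R3 = 44.20 kΩ sits in parallel with the 233 kΩ load: 37.15 kΩ.
V_A = 24.6 × 37.15/(1.80 + 37.15) = 23.5 V.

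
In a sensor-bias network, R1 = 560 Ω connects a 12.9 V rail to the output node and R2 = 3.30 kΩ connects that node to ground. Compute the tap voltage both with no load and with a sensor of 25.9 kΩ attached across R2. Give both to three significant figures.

Unloaded: 11.0 V; loaded: 10.8 V

Open-circuit: V = 12.9 × 3300/(560 + 3300) = 11.0 V.
With the load, R2 becomes R2‖R_L = 2927 Ω, so V = 12.9 × 2927/3487 = 10.8 V.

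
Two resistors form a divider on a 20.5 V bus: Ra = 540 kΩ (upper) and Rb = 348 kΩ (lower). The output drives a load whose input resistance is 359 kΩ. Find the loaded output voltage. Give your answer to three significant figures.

The load sits in parallel with Rb: Rb‖R_L = (348 × 359) / (348 + 359) = 176.7 kΩ.
V_out = 20.5 × 176.7 / (540 + 176.7) = 20.5 × 176.7/716.7 = 5.05 V.
(Unloaded it would have been 8.03 V.)

V_out ≈ 5.05 V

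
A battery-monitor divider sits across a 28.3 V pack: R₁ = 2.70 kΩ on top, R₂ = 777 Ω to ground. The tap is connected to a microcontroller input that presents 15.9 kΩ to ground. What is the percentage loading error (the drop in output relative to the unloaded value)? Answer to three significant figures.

3.66 %

The divider's output (Thévenin) resistance is R₁‖R₂ = 603.4 Ω.
Fractional drop under load = R_th/(R_th + R_L) = 603.4 / (603.4 + 15900) = 0.03656.
So the output falls by 3.66 %.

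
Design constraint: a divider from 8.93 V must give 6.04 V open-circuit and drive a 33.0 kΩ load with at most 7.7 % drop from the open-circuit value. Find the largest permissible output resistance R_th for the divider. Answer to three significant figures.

R_th ≤ 2.75 kΩ

Loading drop = R_th/(R_th + R_L) ≤ 0.0770, so R_th ≤ R_L · ε/(1−ε) = 33.0 kΩ × 0.0770/0.9230 = 2.75 kΩ.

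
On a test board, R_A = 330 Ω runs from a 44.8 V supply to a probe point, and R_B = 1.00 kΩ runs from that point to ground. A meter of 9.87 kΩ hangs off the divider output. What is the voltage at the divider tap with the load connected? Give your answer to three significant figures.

The load sits in parallel with R_B: R_B‖R_L = (1000 × 9870) / (1000 + 9870) = 908.0 Ω.
V_out = 44.8 × 908.0 / (330 + 908.0) = 44.8 × 908.0/1238 = 32.9 V.

V_out ≈ 32.9 V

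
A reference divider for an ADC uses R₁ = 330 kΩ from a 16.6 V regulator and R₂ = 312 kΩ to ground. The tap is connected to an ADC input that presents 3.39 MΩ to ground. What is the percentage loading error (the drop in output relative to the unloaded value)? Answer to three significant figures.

4.52 %

The divider's output (Thévenin) resistance is R₁‖R₂ = 160.4 kΩ.
Fractional drop under load = R_th/(R_th + R_L) = 160.4 / (160.4 + 3390) = 0.04517.
So the output falls by 4.52 %.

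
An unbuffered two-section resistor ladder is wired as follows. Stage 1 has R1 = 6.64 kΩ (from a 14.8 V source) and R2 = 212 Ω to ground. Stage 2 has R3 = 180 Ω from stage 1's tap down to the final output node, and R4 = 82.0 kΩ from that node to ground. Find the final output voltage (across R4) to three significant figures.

V_out ≈ 0.456 V

Stage 2 presents R3+R4 = 82180 Ω as a load on stage 1's tap.
Stage 1's lower leg becomes R2‖(R3+R4) = 211.5 Ω, so V_mid = 14.8 × 211.5/6851 = 0.4568 V.
Stage 2 is itself unloaded: V_out = V_mid × R4/(R3+R4) = 0.4568 × 82000/82180 = 0.456 V.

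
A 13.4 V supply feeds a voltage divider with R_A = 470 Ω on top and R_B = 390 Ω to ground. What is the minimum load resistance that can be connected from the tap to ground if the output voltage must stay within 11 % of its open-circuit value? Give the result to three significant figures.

R_L(min) ≈ 1.72 kΩ

Output resistance R_th = R_A‖R_B = (470 × 390)/860.0 = 213.1 Ω.
The fractional drop is R_th/(R_th + R_L); requiring this ≤ 0.110 gives R_L ≥ R_th(1/0.110 − 1) = 213.1 × 8.091 = 1.72 kΩ.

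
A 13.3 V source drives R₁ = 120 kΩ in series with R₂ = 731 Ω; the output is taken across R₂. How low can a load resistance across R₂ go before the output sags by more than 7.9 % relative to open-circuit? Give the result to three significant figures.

Output resistance R_th = R₁‖R₂ = (120000 × 731)/120700 = 726.6 Ω.
The fractional drop is R_th/(R_th + R_L); requiring this ≤ 0.0790 gives R_L ≥ R_th(1/0.0790 − 1) = 726.6 × 11.66 = 8.47 kΩ.

R_L(min) ≈ 8.47 kΩ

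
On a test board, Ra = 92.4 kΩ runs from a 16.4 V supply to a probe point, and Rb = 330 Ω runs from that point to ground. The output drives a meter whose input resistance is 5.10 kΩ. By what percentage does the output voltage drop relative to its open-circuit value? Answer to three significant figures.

The divider's output (Thévenin) resistance is Ra‖Rb = 328.8 Ω.
Fractional drop under load = R_th/(R_th + R_L) = 328.8 / (328.8 + 5100) = 0.06057.
So the output falls by 6.06 %.

6.06 %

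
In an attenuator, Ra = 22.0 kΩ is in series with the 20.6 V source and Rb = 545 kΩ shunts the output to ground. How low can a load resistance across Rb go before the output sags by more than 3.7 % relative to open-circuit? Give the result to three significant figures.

R_L(min) ≈ 550 kΩ

Output resistance R_th = Ra‖Rb = (22.0 × 545)/567.0 = 21.15 kΩ.
The fractional drop is R_th/(R_th + R_L); requiring this ≤ 0.0370 gives R_L ≥ R_th(1/0.0370 − 1) = 21.15 × 26.03 = 550 kΩ.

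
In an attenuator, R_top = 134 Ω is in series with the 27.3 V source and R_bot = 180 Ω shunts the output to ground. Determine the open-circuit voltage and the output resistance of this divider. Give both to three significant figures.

V_th = 15.6 V, R_th = 76.8 Ω

V_th is the open-circuit tap voltage: 27.3 × 180/(134 + 180) = 15.6 V.
With the supply zeroed, R_top and R_bot appear in parallel from the tap: R_th = R_top‖R_bot = (134 × 180)/314.0 = 76.8 Ω.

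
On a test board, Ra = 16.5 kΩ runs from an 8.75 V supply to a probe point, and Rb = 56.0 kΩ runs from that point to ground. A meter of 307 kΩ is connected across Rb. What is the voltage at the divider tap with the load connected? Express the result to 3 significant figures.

The load sits in parallel with Rb: Rb‖R_L = (56.0 × 307) / (56.0 + 307) = 47.36 kΩ.
V_out = 8.75 × 47.36 / (16.5 + 47.36) = 8.75 × 47.36/63.86 = 6.49 V.

V_out ≈ 6.49 V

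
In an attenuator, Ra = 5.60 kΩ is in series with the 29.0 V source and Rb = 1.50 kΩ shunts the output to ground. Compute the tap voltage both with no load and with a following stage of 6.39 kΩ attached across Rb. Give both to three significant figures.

Unloaded: 6.13 V; loaded: 5.17 V

Open-circuit: V = 29.0 × 1.50/(5.60 + 1.50) = 6.13 V.
With the load, Rb becomes Rb‖R_L = 1.215 kΩ, so V = 29.0 × 1.215/6.815 = 5.17 V.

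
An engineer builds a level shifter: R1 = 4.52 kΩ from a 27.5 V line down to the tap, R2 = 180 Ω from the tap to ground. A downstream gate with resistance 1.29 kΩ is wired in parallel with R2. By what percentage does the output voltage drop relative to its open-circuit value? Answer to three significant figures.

The divider's output (Thévenin) resistance is R1‖R2 = 173.1 Ω.
Fractional drop under load = R_th/(R_th + R_L) = 173.1 / (173.1 + 1290) = 0.1183.
So the output falls by 11.8 %.

11.8 %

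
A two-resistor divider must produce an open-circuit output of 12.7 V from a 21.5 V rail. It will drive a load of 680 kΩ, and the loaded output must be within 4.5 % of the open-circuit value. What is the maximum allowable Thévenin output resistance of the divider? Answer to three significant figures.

R_th ≤ 32.0 kΩ

Loading drop = R_th/(R_th + R_L) ≤ 0.0450, so R_th ≤ R_L · ε/(1−ε) = 680 kΩ × 0.0450/0.9550 = 32.0 kΩ.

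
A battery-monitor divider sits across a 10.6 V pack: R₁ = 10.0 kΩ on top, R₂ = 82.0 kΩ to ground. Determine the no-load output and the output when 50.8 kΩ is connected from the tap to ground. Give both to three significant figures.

Unloaded: 9.45 V; loaded: 8.04 V

Open-circuit: V = 10.6 × 82.0/(10.0 + 82.0) = 9.45 V.
With the load, R₂ becomes R₂‖R_L = 31.37 kΩ, so V = 10.6 × 31.37/41.37 = 8.04 V.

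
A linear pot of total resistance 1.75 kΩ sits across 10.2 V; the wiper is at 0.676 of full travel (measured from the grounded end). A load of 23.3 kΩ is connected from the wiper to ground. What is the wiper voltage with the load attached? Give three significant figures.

The wiper splits the pot into (1−α)R = 567.0 Ω above and αR = 1183 Ω below.
Lower section ‖ load = 1126 Ω.
V_wiper = 10.2 × 1126/(567.0 + 1126) = 6.78 V.

V ≈ 6.78 V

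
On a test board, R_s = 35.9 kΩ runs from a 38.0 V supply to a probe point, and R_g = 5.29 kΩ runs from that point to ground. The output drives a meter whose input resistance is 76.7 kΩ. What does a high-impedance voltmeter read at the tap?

The load sits in parallel with R_g: R_g‖R_L = (5.29 × 76.7) / (5.29 + 76.7) = 4.949 kΩ.
V_out = 38.0 × 4.949 / (35.9 + 4.949) = 38.0 × 4.949/40.85 = 4.60 V.
(Unloaded it would have been 4.88 V.)

V_out ≈ 4.60 V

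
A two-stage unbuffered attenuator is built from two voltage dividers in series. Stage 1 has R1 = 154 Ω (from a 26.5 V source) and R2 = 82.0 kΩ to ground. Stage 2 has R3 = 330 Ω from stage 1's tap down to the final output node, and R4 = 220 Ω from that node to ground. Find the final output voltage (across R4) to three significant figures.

Stage 2 presents R3+R4 = 550.0 Ω as a load on stage 1's tap.
Stage 1's lower leg becomes R2‖(R3+R4) = 546.3 Ω, so V_mid = 26.5 × 546.3/700.3 = 20.67 V.
Stage 2 is itself unloaded: V_out = V_mid × R4/(R3+R4) = 20.67 × 220/550.0 = 8.27 V.

V_out ≈ 8.27 V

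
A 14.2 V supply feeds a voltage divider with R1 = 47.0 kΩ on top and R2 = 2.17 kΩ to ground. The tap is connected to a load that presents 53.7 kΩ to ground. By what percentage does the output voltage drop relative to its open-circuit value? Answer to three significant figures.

The divider's output (Thévenin) resistance is R1‖R2 = 2.074 kΩ.
Fractional drop under load = R_th/(R_th + R_L) = 2.074 / (2.074 + 53.7) = 0.03719.
So the output falls by 3.72 %.

3.72 %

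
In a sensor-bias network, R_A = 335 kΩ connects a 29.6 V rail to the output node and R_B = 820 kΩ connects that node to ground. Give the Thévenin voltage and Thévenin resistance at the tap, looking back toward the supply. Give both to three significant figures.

V_th = 21.0 V, R_th = 238 kΩ

V_th is the open-circuit tap voltage: 29.6 × 820/(335 + 820) = 21.0 V.
With the supply zeroed, R_A and R_B appear in parallel from the tap: R_th = R_A‖R_B = (335 × 820)/1155 = 238 kΩ.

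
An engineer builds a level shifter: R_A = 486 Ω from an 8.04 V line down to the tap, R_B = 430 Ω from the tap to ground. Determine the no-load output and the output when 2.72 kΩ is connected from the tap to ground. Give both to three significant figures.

Open-circuit: V = 8.04 × 430/(486 + 430) = 3.77 V.
With the load, R_B becomes R_B‖R_L = 371.3 Ω, so V = 8.04 × 371.3/857.3 = 3.48 V.

Unloaded: 3.77 V; loaded: 3.48 V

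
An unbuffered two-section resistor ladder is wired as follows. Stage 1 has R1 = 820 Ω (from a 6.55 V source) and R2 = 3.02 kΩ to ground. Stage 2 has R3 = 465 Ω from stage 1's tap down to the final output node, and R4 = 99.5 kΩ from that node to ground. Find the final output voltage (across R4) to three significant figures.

V_out ≈ 5.09 V

Stage 2 presents R3+R4 = 99960 Ω as a load on stage 1's tap.
Stage 1's lower leg becomes R2‖(R3+R4) = 2931 Ω, so V_mid = 6.55 × 2931/3751 = 5.118 V.
Stage 2 is itself unloaded: V_out = V_mid × R4/(R3+R4) = 5.118 × 99500/99960 = 5.09 V.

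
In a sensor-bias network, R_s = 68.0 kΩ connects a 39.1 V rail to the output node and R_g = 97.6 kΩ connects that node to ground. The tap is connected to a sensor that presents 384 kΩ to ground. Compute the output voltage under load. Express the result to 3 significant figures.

The load sits in parallel with R_g: R_g‖R_L = (97.6 × 384) / (97.6 + 384) = 77.82 kΩ.
V_out = 39.1 × 77.82 / (68.0 + 77.82) = 39.1 × 77.82/145.8 = 20.9 V.

V_out ≈ 20.9 V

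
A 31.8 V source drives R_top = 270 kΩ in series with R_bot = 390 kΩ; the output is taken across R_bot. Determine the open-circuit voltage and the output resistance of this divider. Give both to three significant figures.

V_th is the open-circuit tap voltage: 31.8 × 390/(270 + 390) = 18.8 V.
With the supply zeroed, R_top and R_bot appear in parallel from the tap: R_th = R_top‖R_bot = (270 × 390)/660.0 = 160 kΩ.

V_th = 18.8 V, R_th = 160 kΩ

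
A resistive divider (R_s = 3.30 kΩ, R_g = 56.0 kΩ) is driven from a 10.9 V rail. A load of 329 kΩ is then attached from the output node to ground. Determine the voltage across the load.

The load sits in parallel with R_g: R_g‖R_L = (56.0 × 329) / (56.0 + 329) = 47.85 kΩ.
V_out = 10.9 × 47.85 / (3.30 + 47.85) = 10.9 × 47.85/51.15 = 10.2 V.

V_out ≈ 10.2 V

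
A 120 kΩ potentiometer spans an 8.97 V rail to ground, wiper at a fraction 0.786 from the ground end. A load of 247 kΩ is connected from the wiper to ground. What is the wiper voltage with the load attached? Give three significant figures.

V ≈ 6.52 V

The wiper splits the pot into (1−α)R = 25.68 kΩ above and αR = 94.32 kΩ below.
Lower section ‖ load = 68.26 kΩ.
V_wiper = 8.97 × 68.26/(25.68 + 68.26) = 6.52 V.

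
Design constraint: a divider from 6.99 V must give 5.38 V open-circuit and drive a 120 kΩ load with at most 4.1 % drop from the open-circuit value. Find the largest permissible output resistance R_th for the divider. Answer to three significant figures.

R_th ≤ 5.13 kΩ

Loading drop = R_th/(R_th + R_L) ≤ 0.0410, so R_th ≤ R_L · ε/(1−ε) = 120 kΩ × 0.0410/0.9590 = 5.13 kΩ.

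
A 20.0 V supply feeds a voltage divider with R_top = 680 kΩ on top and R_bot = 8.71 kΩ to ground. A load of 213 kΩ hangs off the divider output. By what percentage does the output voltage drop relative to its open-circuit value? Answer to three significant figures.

The divider's output (Thévenin) resistance is R_top‖R_bot = 8.600 kΩ.
Fractional drop under load = R_th/(R_th + R_L) = 8.600 / (8.600 + 213) = 0.03881.
So the output falls by 3.88 %.

3.88 %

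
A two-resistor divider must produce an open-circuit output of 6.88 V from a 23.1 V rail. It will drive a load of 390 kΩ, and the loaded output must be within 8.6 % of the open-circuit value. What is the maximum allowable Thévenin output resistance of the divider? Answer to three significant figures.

Loading drop = R_th/(R_th + R_L) ≤ 0.0860, so R_th ≤ R_L · ε/(1−ε) = 390 kΩ × 0.0860/0.9140 = 36.7 kΩ.

R_th ≤ 36.7 kΩ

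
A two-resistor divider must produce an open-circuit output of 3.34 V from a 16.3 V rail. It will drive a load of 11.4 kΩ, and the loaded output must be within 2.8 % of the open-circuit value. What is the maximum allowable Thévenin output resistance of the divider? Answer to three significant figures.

R_th ≤ 328 Ω

Loading drop = R_th/(R_th + R_L) ≤ 0.0280, so R_th ≤ R_L · ε/(1−ε) = 11.4 kΩ × 0.0280/0.9720 = 328 Ω.
(Any R1, R2 with R2/(R1+R2) = 0.205 and R1‖R2 ≤ 328 Ω will meet the spec.)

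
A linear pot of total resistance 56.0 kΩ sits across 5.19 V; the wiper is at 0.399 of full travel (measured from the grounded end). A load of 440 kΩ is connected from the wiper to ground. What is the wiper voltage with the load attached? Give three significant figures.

V ≈ 2.01 V

The wiper splits the pot into (1−α)R = 33.66 kΩ above and αR = 22.34 kΩ below.
Lower section ‖ load = 21.26 kΩ.
V_wiper = 5.19 × 21.26/(33.66 + 21.26) = 2.01 V.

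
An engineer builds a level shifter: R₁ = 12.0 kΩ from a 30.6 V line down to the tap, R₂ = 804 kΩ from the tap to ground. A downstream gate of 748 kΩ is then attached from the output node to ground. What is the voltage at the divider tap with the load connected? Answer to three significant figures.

The load sits in parallel with R₂: R₂‖R_L = (804 × 748) / (804 + 748) = 387.5 kΩ.
V_out = 30.6 × 387.5 / (12.0 + 387.5) = 30.6 × 387.5/399.5 = 29.7 V.

V_out ≈ 29.7 V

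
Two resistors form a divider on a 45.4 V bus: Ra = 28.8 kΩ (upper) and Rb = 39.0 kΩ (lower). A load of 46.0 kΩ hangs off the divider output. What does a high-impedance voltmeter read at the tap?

The load sits in parallel with Rb: Rb‖R_L = (39.0 × 46.0) / (39.0 + 46.0) = 21.11 kΩ.
V_out = 45.4 × 21.11 / (28.8 + 21.11) = 45.4 × 21.11/49.91 = 19.2 V.
(Unloaded it would have been 26.1 V.)

V_out ≈ 19.2 V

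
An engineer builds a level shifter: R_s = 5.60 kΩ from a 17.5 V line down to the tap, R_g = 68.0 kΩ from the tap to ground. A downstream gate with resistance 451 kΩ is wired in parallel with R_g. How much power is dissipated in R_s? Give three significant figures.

P ≈ 0.410 mW

Total resistance from the source is R_s + (R_g‖R_L) = 64.69 kΩ, so I = 17.5/64.69 kΩ = 0.2705 mA.
P = I²·R_s = (0.2705 mA)² × 5.60 kΩ = 0.410 mW.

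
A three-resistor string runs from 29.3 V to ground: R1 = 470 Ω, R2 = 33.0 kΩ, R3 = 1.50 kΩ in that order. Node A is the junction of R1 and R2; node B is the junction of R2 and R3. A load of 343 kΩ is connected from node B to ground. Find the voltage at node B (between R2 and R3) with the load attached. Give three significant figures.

At node B, R3 is in parallel with the load: R3‖R_L = 1493 Ω.
Below node A the resistance is R2 + (R3‖R_L) = 34490 Ω, so V_A = 29.3 × 34490/34960 = 28.91 V.
Then V_B = V_A × (R3‖R_L)/(R2 + R3‖R_L) = 28.91 × 1493/34490 = 1.25 V.

V ≈ 1.25 V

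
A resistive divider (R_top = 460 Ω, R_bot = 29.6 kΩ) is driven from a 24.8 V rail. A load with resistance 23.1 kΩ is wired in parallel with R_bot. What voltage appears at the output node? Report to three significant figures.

V_out ≈ 24.0 V

The load sits in parallel with R_bot: R_bot‖R_L = (29600 × 23100) / (29600 + 23100) = 12970 Ω.
V_out = 24.8 × 12970 / (460 + 12970) = 24.8 × 12970/13430 = 24.0 V.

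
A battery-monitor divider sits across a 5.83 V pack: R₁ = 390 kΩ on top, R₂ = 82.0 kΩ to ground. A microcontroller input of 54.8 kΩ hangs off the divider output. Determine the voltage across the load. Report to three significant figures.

V_out ≈ 0.453 V

The load sits in parallel with R₂: R₂‖R_L = (82.0 × 54.8) / (82.0 + 54.8) = 32.85 kΩ.
V_out = 5.83 × 32.85 / (390 + 32.85) = 5.83 × 32.85/422.8 = 0.453 V.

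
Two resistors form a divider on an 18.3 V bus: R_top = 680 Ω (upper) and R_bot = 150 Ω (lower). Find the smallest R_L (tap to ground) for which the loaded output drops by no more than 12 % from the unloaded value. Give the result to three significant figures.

Output resistance R_th = R_top‖R_bot = (680 × 150)/830.0 = 122.9 Ω.
The fractional drop is R_th/(R_th + R_L); requiring this ≤ 0.120 gives R_L ≥ R_th(1/0.120 − 1) = 122.9 × 7.333 = 901 Ω.

R_L(min) ≈ 901 Ω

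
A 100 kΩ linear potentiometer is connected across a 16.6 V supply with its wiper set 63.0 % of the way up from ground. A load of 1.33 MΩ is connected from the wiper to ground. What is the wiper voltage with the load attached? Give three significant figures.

V ≈ 10.3 V

The wiper splits the pot into (1−α)R = 37.00 kΩ above and αR = 63.00 kΩ below.
Lower section ‖ load = 60.15 kΩ.
V_wiper = 16.6 × 60.15/(37.00 + 60.15) = 10.3 V.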